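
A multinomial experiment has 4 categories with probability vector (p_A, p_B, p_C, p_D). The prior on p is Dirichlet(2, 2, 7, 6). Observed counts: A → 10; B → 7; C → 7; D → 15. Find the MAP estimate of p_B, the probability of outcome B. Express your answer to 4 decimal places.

MAP estimate of p_B = 0.1538

The posterior is Dirichlet(αᵢ + nᵢ) = Dirichlet(12, 9, 14, 21).
For a Dirichlet(a₁,…,a_K) with all aᵢ > 1, the mode has j-th component (aⱼ − 1)/(Σaᵢ − K).
Here Σaᵢ = 56 and K = 4, so p_B = (9 − 1)/(56 − 4) = 8/52 ≈ 0.1538.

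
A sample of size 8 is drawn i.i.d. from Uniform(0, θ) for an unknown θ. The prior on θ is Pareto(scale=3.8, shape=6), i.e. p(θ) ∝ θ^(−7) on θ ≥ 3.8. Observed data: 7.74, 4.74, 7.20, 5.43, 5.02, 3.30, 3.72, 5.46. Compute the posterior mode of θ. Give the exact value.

The Uniform(0, θ) likelihood is θ^(−n) for θ ≥ max(xᵢ), zero otherwise. Here max(xᵢ) = 7.74.
Posterior ∝ θ^(−7) · θ^(−8) = θ^(−15) on θ ≥ max(3.8, 7.74) = 7.74.
This density is strictly decreasing in θ, so the posterior mode lies at the lower boundary of the support.

θ̂_MAP = 7.74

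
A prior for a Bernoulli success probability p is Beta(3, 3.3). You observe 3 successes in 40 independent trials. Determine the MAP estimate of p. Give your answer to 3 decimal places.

Prior: Beta(3, 3.3).
Data: 3 successes in 40 trials. The binomial likelihood contributes p^3(1−p)^37, so the posterior is Beta(3+3, 3.3+37) = Beta(6, 40.3).
For Beta(a, b) with a, b > 1 the mode is (a−1)/(a+b−2) = 5/44.3 ≈ 0.113.

p̂_MAP = 0.113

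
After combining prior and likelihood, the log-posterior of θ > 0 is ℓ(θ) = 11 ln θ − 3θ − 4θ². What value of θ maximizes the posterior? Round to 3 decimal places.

θ̂_MAP = 1.000

ℓ'(θ) = 11/θ − 3 − 8θ. Setting this to zero and multiplying by θ: 8θ² + 3θ − 11 = 0.
θ = (−3 + √(3² + 4·8·11)) / (2·8) = (−3 + √361) / 16 = (−3 + 19)/16 = 1.
ℓ''(θ) = −11/θ² − 8 < 0, confirming a maximum.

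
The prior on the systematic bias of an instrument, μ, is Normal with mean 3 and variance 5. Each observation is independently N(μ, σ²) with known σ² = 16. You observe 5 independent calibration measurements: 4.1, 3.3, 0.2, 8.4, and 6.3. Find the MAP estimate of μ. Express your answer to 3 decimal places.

n = 5; x̄ = (4.1 + 3.3 + 0.2 + 8.4 + 6.3)/5 = 22.3/5 = 4.46.
For a Normal prior and Normal likelihood with known variance, the posterior is Normal; its mode equals its mean, the precision-weighted average.
Prior precision 1/σ₀² = 1/5 = 0.2; data precision n/σ² = 5/16 = 0.3125.
μ̂ = (0.2·3 + 0.3125·4.46) / (0.2 + 0.3125) = 1.99375/0.5125 = 319/82 ≈ 3.890.

μ̂_MAP = 3.890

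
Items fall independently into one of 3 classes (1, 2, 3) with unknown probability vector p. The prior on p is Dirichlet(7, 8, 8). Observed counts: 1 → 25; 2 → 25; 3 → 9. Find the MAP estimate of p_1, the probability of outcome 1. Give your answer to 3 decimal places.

MAP estimate: 0.392

The posterior is Dirichlet(αᵢ + nᵢ) = Dirichlet(32, 33, 17).
For a Dirichlet(a₁,…,a_K) with all aᵢ > 1, the mode has j-th component (aⱼ − 1)/(Σaᵢ − K).
Here Σaᵢ = 82 and K = 3, so p_1 = (32 − 1)/(82 − 3) = 31/79 ≈ 0.392.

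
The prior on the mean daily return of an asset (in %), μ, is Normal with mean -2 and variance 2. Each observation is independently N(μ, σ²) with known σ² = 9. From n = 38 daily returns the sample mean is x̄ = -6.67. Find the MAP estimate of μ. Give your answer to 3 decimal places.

μ̂_MAP = -6.176

n = 38, x̄ = -6.67.
For a Normal prior and Normal likelihood with known variance, the posterior is Normal; its mode equals its mean, the precision-weighted average.
Prior precision 1/σ₀² = 1/2 = 0.5; data precision n/σ² = 38/9.
μ̂ = (0.5·(-2) + (38/9)·(-6.67)) / (0.5 + 38/9) = (-13123/450)/(85/18) = -13123/2125 ≈ -6.176.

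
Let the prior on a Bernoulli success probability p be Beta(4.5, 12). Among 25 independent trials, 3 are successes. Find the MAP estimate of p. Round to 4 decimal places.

p̂_MAP = 0.1646

Prior: Beta(4.5, 12).
Data: 3 successes in 25 trials. The binomial likelihood contributes p^3(1−p)^22, so the posterior is Beta(4.5+3, 12+22) = Beta(7.5, 34).
For Beta(a, b) with a, b > 1 the mode is (a−1)/(a+b−2) = 6.5/39.5 ≈ 0.1646.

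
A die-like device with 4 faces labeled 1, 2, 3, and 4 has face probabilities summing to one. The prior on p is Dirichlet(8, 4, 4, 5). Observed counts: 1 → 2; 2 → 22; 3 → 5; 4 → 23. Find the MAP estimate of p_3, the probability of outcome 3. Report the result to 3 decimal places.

The posterior is Dirichlet(αᵢ + nᵢ) = Dirichlet(10, 26, 9, 28).
For a Dirichlet(a₁,…,a_K) with all aᵢ > 1, the mode has j-th component (aⱼ − 1)/(Σaᵢ − K).
Here Σaᵢ = 73 and K = 4, so p_3 = (9 − 1)/(73 − 4) = 8/69 ≈ 0.116.

MAP estimate: 0.116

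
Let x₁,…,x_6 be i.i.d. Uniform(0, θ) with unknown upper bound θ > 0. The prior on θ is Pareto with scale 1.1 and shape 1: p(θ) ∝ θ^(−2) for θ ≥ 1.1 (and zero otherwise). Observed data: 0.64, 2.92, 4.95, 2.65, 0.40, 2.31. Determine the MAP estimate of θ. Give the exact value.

The Uniform(0, θ) likelihood is θ^(−n) for θ ≥ max(xᵢ), zero otherwise. Here max(xᵢ) = 4.95.
Posterior ∝ θ^(−2) · θ^(−6) = θ^(−8) on θ ≥ max(1.1, 4.95) = 4.95.
This density is strictly decreasing in θ, so the posterior mode lies at the lower boundary of the support.

θ̂_MAP = 4.95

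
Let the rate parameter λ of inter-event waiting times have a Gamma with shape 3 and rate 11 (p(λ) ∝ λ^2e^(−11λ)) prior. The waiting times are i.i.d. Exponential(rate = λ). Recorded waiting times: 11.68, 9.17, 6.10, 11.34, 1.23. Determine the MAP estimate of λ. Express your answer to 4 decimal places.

The Exponential(rate=λ) likelihood is ∝ λ^n e^(−λΣtᵢ). Here n = 5 and Σtᵢ = 11.68 + 9.17 + 6.10 + 11.34 + 1.23 = 39.52.
Posterior ∝ λ^2e^(−11λ) · λ^5e^(−39.52λ) = λ^7e^(−50.52λ), i.e. Gamma(8, 50.52).
Mode = (a−1)/b = 7/50.52 ≈ 0.1386.

λ̂_MAP = 0.1386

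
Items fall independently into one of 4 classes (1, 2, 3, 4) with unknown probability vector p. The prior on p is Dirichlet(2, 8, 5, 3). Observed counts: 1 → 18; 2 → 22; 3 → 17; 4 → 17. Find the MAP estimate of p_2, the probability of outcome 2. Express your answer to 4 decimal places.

The posterior is Dirichlet(αᵢ + nᵢ) = Dirichlet(20, 30, 22, 20).
For a Dirichlet(a₁,…,a_K) with all aᵢ > 1, the mode has j-th component (aⱼ − 1)/(Σaᵢ − K).
Here Σaᵢ = 92 and K = 4, so p_2 = (30 − 1)/(92 − 4) = 29/88 ≈ 0.3295.

MAP estimate: 0.3295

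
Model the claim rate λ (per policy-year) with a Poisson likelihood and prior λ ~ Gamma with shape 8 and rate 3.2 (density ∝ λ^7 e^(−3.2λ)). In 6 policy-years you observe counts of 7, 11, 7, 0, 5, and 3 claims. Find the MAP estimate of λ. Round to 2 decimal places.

λ̂_MAP = 4.35

Σxᵢ = 7+11+7+0+5+3 = 33, with n = 6.
Posterior ∝ λ^7e^(−3.2λ) · λ^33e^(−6λ) = λ^40e^(−9.2λ), i.e. Gamma(shape=41, rate=9.2).
The mode of a Gamma(a, b) with a ≥ 1 (shape–rate) is (a−1)/b = 40/9.2 ≈ 4.35.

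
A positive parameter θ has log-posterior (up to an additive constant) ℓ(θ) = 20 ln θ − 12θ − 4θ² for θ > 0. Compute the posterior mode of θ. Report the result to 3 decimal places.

θ̂_MAP = 1.000

ℓ'(θ) = 20/θ − 12 − 8θ. Setting this to zero and multiplying by θ: 8θ² + 12θ − 20 = 0.
θ = (−12 + √(12² + 4·8·20)) / (2·8) = (−12 + √784) / 16 = (−12 + 28)/16 = 1.
ℓ''(θ) = −20/θ² − 8 < 0, confirming a maximum.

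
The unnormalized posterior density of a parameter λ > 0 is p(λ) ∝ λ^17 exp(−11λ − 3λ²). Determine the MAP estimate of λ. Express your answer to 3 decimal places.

ℓ'(λ) = 17/λ − 11 − 6λ. Setting this to zero and multiplying by λ: 6λ² + 11λ − 17 = 0.
λ = (−11 + √(11² + 4·6·17)) / (2·6) = (−11 + √529) / 12 = (−11 + 23)/12 = 1.
ℓ''(λ) = −17/λ² − 6 < 0, confirming a maximum.

λ̂_MAP = 1.000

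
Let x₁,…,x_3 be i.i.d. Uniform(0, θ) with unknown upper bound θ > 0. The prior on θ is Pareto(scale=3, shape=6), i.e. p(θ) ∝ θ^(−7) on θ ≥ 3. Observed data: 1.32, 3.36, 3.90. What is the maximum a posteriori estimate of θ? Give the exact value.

θ̂_MAP = 3.90

The Uniform(0, θ) likelihood is θ^(−n) for θ ≥ max(xᵢ), zero otherwise. Here max(xᵢ) = 3.90.
Posterior ∝ θ^(−7) · θ^(−3) = θ^(−10) on θ ≥ max(3, 3.90) = 3.90.
This density is strictly decreasing in θ, so the posterior mode lies at the lower boundary of the support.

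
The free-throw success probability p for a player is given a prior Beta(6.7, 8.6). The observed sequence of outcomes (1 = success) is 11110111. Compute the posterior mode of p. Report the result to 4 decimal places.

Prior: Beta(6.7, 8.6).
Data: 7 successes in 8 trials (from the sequence). The binomial likelihood contributes p^7(1−p)^1, so the posterior is Beta(6.7+7, 8.6+1) = Beta(13.7, 9.6).
For Beta(a, b) with a, b > 1 the mode is (a−1)/(a+b−2) = 12.7/21.3 ≈ 0.5962.

p̂_MAP = 0.5962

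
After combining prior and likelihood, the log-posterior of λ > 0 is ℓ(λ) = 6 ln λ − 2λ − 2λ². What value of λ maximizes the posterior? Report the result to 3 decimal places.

λ̂_MAP = 1.000

ℓ'(λ) = 6/λ − 2 − 4λ. Setting this to zero and multiplying by λ: 4λ² + 2λ − 6 = 0.
λ = (−2 + √(2² + 4·4·6)) / (2·4) = (−2 + √100) / 8 = (−2 + 10)/8 = 1.
ℓ''(λ) = −6/λ² − 4 < 0, confirming a maximum.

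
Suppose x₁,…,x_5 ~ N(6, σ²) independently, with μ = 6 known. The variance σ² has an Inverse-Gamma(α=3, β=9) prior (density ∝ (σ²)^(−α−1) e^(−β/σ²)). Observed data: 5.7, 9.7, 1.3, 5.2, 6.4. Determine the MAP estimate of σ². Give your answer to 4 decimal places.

Sum of squared deviations about the known mean: SS = (5.7−6)² + (9.7−6)² + (1.3−6)² + (5.2−6)² + (6.4−6)² = 36.67.
The Normal likelihood contributes (σ²)^(−n/2) exp(−SS/(2σ²)), so the posterior is Inverse-Gamma(α + n/2, β + SS/2) = Inverse-Gamma(5.5, 27.335).
The mode of Inverse-Gamma(a, b) is b/(a+1) = 27.335/6.5 ≈ 4.2054.

σ̂²_MAP = 4.2054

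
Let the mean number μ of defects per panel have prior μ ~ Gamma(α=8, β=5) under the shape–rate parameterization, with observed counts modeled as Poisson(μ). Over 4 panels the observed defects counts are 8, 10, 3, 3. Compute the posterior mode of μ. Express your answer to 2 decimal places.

Σxᵢ = 8+10+3+3 = 24, with n = 4.
Posterior ∝ μ^7e^(−5μ) · μ^24e^(−4μ) = μ^31e^(−9μ), i.e. Gamma(shape=32, rate=9).
The mode of a Gamma(a, b) with a ≥ 1 (shape–rate) is (a−1)/b = 31/9 ≈ 3.44.

μ̂_MAP = 3.44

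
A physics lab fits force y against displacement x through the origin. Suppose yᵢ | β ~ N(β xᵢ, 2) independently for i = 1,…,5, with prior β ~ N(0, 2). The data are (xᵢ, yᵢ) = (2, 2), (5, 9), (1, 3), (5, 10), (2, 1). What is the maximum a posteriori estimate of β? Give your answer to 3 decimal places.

log p(β | y) = −Σ(yᵢ − βxᵢ)²/(2·2) − β²/(2·2) + const.
Setting the derivative to zero: Σxᵢ(yᵢ − βxᵢ)/2 − β/2 = 0, so β = Σxᵢyᵢ / (Σxᵢ² + σ²/τ²).
Σxᵢyᵢ = 2·2 + 5·9 + 1·3 + 5·10 + 2·1 = 104; Σxᵢ² = 59; σ²/τ² = 1.
β̂_MAP = 104 / (59 + 1) = 104/60 ≈ 1.733.

β̂_MAP = 1.733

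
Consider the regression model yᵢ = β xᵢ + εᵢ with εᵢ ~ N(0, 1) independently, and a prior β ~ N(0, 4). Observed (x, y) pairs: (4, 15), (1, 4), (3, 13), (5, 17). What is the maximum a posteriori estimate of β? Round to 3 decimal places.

log p(β | y) = −Σ(yᵢ − βxᵢ)²/(2·1) − β²/(2·4) + const.
Setting the derivative to zero: Σxᵢ(yᵢ − βxᵢ)/1 − β/4 = 0, so β = Σxᵢyᵢ / (Σxᵢ² + σ²/τ²).
Σxᵢyᵢ = 4·15 + 1·4 + 3·13 + 5·17 = 188; Σxᵢ² = 51; σ²/τ² = 0.25.
β̂_MAP = 188 / (51 + 0.25) = 188/51.25 ≈ 3.668.

β̂_MAP = 3.668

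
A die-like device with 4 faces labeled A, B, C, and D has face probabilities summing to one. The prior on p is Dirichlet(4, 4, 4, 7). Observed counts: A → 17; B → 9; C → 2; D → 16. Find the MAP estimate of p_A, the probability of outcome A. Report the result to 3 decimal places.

MAP estimate of p_A = 0.339

The posterior is Dirichlet(αᵢ + nᵢ) = Dirichlet(21, 13, 6, 23).
For a Dirichlet(a₁,…,a_K) with all aᵢ > 1, the mode has j-th component (aⱼ − 1)/(Σaᵢ − K).
Here Σaᵢ = 63 and K = 4, so p_A = (21 − 1)/(63 − 4) = 20/59 ≈ 0.339.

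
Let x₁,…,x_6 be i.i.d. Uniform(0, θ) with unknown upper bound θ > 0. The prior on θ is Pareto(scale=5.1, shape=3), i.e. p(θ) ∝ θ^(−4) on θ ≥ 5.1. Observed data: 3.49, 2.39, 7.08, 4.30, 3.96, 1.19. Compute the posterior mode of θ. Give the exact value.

The Uniform(0, θ) likelihood is θ^(−n) for θ ≥ max(xᵢ), zero otherwise. Here max(xᵢ) = 7.08.
Posterior ∝ θ^(−4) · θ^(−6) = θ^(−10) on θ ≥ max(5.1, 7.08) = 7.08.
This density is strictly decreasing in θ, so the posterior mode lies at the lower boundary of the support.

θ̂_MAP = 7.08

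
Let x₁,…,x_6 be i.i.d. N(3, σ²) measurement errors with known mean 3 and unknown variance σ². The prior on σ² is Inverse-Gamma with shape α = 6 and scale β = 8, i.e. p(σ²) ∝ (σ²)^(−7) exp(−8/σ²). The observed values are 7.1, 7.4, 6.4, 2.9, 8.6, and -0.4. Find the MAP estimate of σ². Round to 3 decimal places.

Sum of squared deviations about the known mean: SS = (7.1−3)² + (7.4−3)² + (6.4−3)² + (2.9−3)² + (8.6−3)² + (-0.4−3)² = 90.66.
The Normal likelihood contributes (σ²)^(−n/2) exp(−SS/(2σ²)), so the posterior is Inverse-Gamma(α + n/2, β + SS/2) = Inverse-Gamma(9, 53.33).
The mode of Inverse-Gamma(a, b) is b/(a+1) = 53.33/10 ≈ 5.333.

σ̂²_MAP = 5.333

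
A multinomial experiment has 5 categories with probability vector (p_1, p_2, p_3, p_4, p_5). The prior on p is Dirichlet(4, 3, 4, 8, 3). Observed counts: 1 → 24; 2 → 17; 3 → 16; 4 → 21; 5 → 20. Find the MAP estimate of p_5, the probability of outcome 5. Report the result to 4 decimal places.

The posterior is Dirichlet(αᵢ + nᵢ) = Dirichlet(28, 20, 20, 29, 23).
For a Dirichlet(a₁,…,a_K) with all aᵢ > 1, the mode has j-th component (aⱼ − 1)/(Σaᵢ − K).
Here Σaᵢ = 120 and K = 5, so p_5 = (23 − 1)/(120 − 5) = 22/115 ≈ 0.1913.

MAP estimate: 0.1913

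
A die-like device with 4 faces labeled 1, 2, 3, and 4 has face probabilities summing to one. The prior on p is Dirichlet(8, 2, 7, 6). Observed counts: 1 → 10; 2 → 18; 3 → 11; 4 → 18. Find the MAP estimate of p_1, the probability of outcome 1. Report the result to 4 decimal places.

The posterior is Dirichlet(αᵢ + nᵢ) = Dirichlet(18, 20, 18, 24).
For a Dirichlet(a₁,…,a_K) with all aᵢ > 1, the mode has j-th component (aⱼ − 1)/(Σaᵢ − K).
Here Σaᵢ = 80 and K = 4, so p_1 = (18 − 1)/(80 − 4) = 17/76 ≈ 0.2237.

MAP estimate: 0.2237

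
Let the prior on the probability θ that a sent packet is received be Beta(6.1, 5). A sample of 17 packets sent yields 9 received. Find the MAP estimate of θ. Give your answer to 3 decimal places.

θ̂_MAP = 0.540

Prior: Beta(6.1, 5).
Data: 9 successes in 17 trials. The binomial likelihood contributes θ^9(1−θ)^8, so the posterior is Beta(6.1+9, 5+8) = Beta(15.1, 13).
For Beta(a, b) with a, b > 1 the mode is (a−1)/(a+b−2) = 14.1/26.1 ≈ 0.540.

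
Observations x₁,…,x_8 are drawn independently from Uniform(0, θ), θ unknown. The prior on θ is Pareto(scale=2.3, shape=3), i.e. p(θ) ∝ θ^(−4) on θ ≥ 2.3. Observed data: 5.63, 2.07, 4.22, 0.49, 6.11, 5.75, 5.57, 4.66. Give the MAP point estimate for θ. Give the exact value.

θ̂_MAP = 6.11

The Uniform(0, θ) likelihood is θ^(−n) for θ ≥ max(xᵢ), zero otherwise. Here max(xᵢ) = 6.11.
Posterior ∝ θ^(−4) · θ^(−8) = θ^(−12) on θ ≥ max(2.3, 6.11) = 6.11.
This density is strictly decreasing in θ, so the posterior mode lies at the lower boundary of the support.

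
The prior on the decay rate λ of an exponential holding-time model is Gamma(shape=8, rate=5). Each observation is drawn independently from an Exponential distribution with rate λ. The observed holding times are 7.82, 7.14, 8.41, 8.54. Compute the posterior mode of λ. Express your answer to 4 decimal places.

λ̂_MAP = 0.2980

The Exponential(rate=λ) likelihood is ∝ λ^n e^(−λΣtᵢ). Here n = 4 and Σtᵢ = 7.82 + 7.14 + 8.41 + 8.54 = 31.91.
Posterior ∝ λ^7e^(−5λ) · λ^4e^(−31.91λ) = λ^11e^(−36.91λ), i.e. Gamma(12, 36.91).
Mode = (a−1)/b = 11/36.91 ≈ 0.2980.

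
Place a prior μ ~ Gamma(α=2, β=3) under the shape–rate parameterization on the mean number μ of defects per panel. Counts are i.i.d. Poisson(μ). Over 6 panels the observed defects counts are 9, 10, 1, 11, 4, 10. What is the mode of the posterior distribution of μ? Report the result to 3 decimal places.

μ̂_MAP = 5.111

Σxᵢ = 9+10+1+11+4+10 = 45, with n = 6.
Posterior ∝ μe^(−3μ) · μ^45e^(−6μ) = μ^46e^(−9μ), i.e. Gamma(shape=47, rate=9).
The mode of a Gamma(a, b) with a ≥ 1 (shape–rate) is (a−1)/b = 46/9 ≈ 5.111.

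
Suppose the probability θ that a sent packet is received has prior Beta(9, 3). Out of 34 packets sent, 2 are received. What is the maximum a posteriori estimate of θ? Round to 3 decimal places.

Prior: Beta(9, 3).
Data: 2 successes in 34 trials. The binomial likelihood contributes θ^2(1−θ)^32, so the posterior is Beta(9+2, 3+32) = Beta(11, 35).
For Beta(a, b) with a, b > 1 the mode is (a−1)/(a+b−2) = 10/44 ≈ 0.227.

θ̂_MAP = 0.227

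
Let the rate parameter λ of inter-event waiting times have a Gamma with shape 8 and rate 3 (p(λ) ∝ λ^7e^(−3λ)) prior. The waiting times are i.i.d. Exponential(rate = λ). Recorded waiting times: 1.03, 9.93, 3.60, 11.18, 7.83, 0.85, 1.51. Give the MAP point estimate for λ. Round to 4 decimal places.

The Exponential(rate=λ) likelihood is ∝ λ^n e^(−λΣtᵢ). Here n = 7 and Σtᵢ = 1.03 + 9.93 + 3.60 + 11.18 + 7.83 + 0.85 + 1.51 = 35.93.
Posterior ∝ λ^7e^(−3λ) · λ^7e^(−35.93λ) = λ^14e^(−38.93λ), i.e. Gamma(15, 38.93).
Mode = (a−1)/b = 14/38.93 ≈ 0.3596.

λ̂_MAP = 0.3596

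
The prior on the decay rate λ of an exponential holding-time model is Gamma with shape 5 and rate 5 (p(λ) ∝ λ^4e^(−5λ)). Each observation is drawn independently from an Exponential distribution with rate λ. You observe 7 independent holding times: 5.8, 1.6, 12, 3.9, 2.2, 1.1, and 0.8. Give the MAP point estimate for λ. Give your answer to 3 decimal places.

λ̂_MAP = 0.340

The Exponential(rate=λ) likelihood is ∝ λ^n e^(−λΣtᵢ). Here n = 7 and Σtᵢ = 5.8 + 1.6 + 12 + 3.9 + 2.2 + 1.1 + 0.8 = 27.4.
Posterior ∝ λ^4e^(−5λ) · λ^7e^(−27.4λ) = λ^11e^(−32.4λ), i.e. Gamma(12, 32.4).
Mode = (a−1)/b = 11/32.4 ≈ 0.340.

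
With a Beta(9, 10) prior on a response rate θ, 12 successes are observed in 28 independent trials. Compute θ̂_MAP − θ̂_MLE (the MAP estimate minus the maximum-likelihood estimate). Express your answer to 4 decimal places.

MAP − MLE = 0.0159

Posterior is Beta(21, 26); MAP = (21−1)/(47−2) = 20/45 ≈ 0.44444.
MLE ignores the prior: θ̂_MLE = k/n = 12/28 ≈ 0.42857.
Difference = 20/45 − 12/28 = 1/63 ≈ 0.0159.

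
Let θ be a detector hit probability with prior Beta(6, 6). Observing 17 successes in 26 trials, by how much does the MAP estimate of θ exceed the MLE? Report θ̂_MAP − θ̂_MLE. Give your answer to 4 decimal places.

Posterior is Beta(23, 15); MAP = (23−1)/(38−2) = 22/36 ≈ 0.61111.
MLE ignores the prior: θ̂_MLE = k/n = 17/26 ≈ 0.65385.
Difference = 22/36 − 17/26 = -5/117 ≈ -0.0427.

MAP − MLE = -0.0427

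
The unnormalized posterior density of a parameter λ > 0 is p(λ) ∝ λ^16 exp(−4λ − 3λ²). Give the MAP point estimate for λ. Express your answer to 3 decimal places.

λ̂_MAP = 1.333

ℓ'(λ) = 16/λ − 4 − 6λ. Setting this to zero and multiplying by λ: 6λ² + 4λ − 16 = 0.
λ = (−4 + √(4² + 4·6·16)) / (2·6) = (−4 + √400) / 12 = (−4 + 20)/12 = 4/3.
ℓ''(λ) = −16/λ² − 6 < 0, confirming a maximum.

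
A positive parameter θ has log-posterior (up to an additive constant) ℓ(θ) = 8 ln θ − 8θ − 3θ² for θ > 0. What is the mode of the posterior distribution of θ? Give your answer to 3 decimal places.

θ̂_MAP = 0.667

ℓ'(θ) = 8/θ − 8 − 6θ. Setting this to zero and multiplying by θ: 6θ² + 8θ − 8 = 0.
θ = (−8 + √(8² + 4·6·8)) / (2·6) = (−8 + √256) / 12 = (−8 + 16)/12 = 2/3.
ℓ''(θ) = −8/θ² − 6 < 0, confirming a maximum.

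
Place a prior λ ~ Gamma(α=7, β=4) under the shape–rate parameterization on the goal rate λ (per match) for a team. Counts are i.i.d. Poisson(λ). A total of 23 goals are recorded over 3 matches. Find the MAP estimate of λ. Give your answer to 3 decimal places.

Σxᵢ = 23, n = 3.
Posterior ∝ λ^6e^(−4λ) · λ^23e^(−3λ) = λ^29e^(−7λ), i.e. Gamma(shape=30, rate=7).
The mode of a Gamma(a, b) with a ≥ 1 (shape–rate) is (a−1)/b = 29/7 ≈ 4.143.

λ̂_MAP = 4.143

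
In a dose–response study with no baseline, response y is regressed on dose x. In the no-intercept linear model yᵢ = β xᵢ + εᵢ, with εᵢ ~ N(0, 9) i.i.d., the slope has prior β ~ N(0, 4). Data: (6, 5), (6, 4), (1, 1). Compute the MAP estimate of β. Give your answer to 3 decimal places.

log p(β | y) = −Σ(yᵢ − βxᵢ)²/(2·9) − β²/(2·4) + const.
Setting the derivative to zero: Σxᵢ(yᵢ − βxᵢ)/9 − β/4 = 0, so β = Σxᵢyᵢ / (Σxᵢ² + σ²/τ²).
Σxᵢyᵢ = 6·5 + 6·4 + 1·1 = 55; Σxᵢ² = 73; σ²/τ² = 2.25.
β̂_MAP = 55 / (73 + 2.25) = 55/75.25 ≈ 0.731.

β̂_MAP = 0.731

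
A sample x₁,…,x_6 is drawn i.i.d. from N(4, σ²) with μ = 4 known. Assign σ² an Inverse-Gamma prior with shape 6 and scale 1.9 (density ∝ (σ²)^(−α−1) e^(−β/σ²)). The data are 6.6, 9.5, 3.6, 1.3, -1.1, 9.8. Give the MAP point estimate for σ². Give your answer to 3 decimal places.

σ̂²_MAP = 5.396

Sum of squared deviations about the known mean: SS = (6.6−4)² + (9.5−4)² + (3.6−4)² + (1.3−4)² + (-1.1−4)² + (9.8−4)² = 104.11.
The Normal likelihood contributes (σ²)^(−n/2) exp(−SS/(2σ²)), so the posterior is Inverse-Gamma(α + n/2, β + SS/2) = Inverse-Gamma(9, 53.955).
The mode of Inverse-Gamma(a, b) is b/(a+1) = 53.955/10 ≈ 5.396.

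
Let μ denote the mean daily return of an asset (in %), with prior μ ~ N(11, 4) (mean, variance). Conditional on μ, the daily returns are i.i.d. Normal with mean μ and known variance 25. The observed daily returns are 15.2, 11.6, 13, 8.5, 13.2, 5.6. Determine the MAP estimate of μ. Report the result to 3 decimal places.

μ̂_MAP = 11.090

n = 6; x̄ = (15.2 + 11.6 + 13 + 8.5 + 13.2 + 5.6)/6 = 67.1/6 = 671/60 ≈ 11.1833.
For a Normal prior and Normal likelihood with known variance, the posterior is Normal; its mode equals its mean, the precision-weighted average.
Prior precision 1/σ₀² = 1/4 = 0.25; data precision n/σ² = 6/25 = 0.24.
μ̂ = (0.25·11 + 0.24·(671/60)) / (0.25 + 0.24) = 5.434/0.49 = 2717/245 ≈ 11.090.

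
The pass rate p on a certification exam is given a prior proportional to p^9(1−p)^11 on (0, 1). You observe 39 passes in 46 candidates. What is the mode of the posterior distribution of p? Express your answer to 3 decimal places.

p̂_MAP = 0.727

The prior density ∝ p^9(1−p)^11 is the kernel of Beta(10, 12).
Data: 39 successes in 46 trials. The binomial likelihood contributes p^39(1−p)^7, so the posterior is Beta(10+39, 12+7) = Beta(49, 19).
For Beta(a, b) with a, b > 1 the mode is (a−1)/(a+b−2) = 48/66 ≈ 0.727.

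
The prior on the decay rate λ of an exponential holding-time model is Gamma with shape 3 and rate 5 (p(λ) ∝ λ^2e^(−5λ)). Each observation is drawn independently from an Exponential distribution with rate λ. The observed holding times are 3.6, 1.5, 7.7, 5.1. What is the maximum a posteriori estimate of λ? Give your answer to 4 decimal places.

λ̂_MAP = 0.2620

The Exponential(rate=λ) likelihood is ∝ λ^n e^(−λΣtᵢ). Here n = 4 and Σtᵢ = 3.6 + 1.5 + 7.7 + 5.1 = 17.9.
Posterior ∝ λ^2e^(−5λ) · λ^4e^(−17.9λ) = λ^6e^(−22.9λ), i.e. Gamma(7, 22.9).
Mode = (a−1)/b = 6/22.9 ≈ 0.2620.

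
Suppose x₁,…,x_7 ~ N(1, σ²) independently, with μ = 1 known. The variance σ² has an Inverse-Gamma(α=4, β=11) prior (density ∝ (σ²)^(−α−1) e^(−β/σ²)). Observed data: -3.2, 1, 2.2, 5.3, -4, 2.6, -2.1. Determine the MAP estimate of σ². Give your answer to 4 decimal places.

Sum of squared deviations about the known mean: SS = (-3.2−1)² + (1−1)² + (2.2−1)² + (5.3−1)² + (-4−1)² + (2.6−1)² + (-2.1−1)² = 74.74.
The Normal likelihood contributes (σ²)^(−n/2) exp(−SS/(2σ²)), so the posterior is Inverse-Gamma(α + n/2, β + SS/2) = Inverse-Gamma(7.5, 48.37).
The mode of Inverse-Gamma(a, b) is b/(a+1) = 48.37/8.5 ≈ 5.6906.

σ̂²_MAP = 5.6906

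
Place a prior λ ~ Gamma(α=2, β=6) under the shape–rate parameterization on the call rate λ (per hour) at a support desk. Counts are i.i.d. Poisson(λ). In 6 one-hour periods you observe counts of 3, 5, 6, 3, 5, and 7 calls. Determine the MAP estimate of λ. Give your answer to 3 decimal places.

Σxᵢ = 3+5+6+3+5+7 = 29, with n = 6.
Posterior ∝ λe^(−6λ) · λ^29e^(−6λ) = λ^30e^(−12λ), i.e. Gamma(shape=31, rate=12).
The mode of a Gamma(a, b) with a ≥ 1 (shape–rate) is (a−1)/b = 30/12 ≈ 2.500.

λ̂_MAP = 2.500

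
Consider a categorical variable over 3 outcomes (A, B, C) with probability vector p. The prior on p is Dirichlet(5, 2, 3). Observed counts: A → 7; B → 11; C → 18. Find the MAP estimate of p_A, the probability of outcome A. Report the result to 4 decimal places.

The posterior is Dirichlet(αᵢ + nᵢ) = Dirichlet(12, 13, 21).
For a Dirichlet(a₁,…,a_K) with all aᵢ > 1, the mode has j-th component (aⱼ − 1)/(Σaᵢ − K).
Here Σaᵢ = 46 and K = 3, so p_A = (12 − 1)/(46 − 3) = 11/43 ≈ 0.2558.

MAP estimate of p_A = 0.2558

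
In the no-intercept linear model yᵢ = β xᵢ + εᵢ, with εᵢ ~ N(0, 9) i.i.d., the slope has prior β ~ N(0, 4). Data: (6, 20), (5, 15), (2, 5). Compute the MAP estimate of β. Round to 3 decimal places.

β̂_MAP = 3.048

log p(β | y) = −Σ(yᵢ − βxᵢ)²/(2·9) − β²/(2·4) + const.
Setting the derivative to zero: Σxᵢ(yᵢ − βxᵢ)/9 − β/4 = 0, so β = Σxᵢyᵢ / (Σxᵢ² + σ²/τ²).
Σxᵢyᵢ = 6·20 + 5·15 + 2·5 = 205; Σxᵢ² = 65; σ²/τ² = 2.25.
β̂_MAP = 205 / (65 + 2.25) = 205/67.25 ≈ 3.048.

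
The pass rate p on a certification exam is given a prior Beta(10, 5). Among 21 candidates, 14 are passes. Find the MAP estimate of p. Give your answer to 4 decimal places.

Prior: Beta(10, 5).
Data: 14 successes in 21 trials. The binomial likelihood contributes p^14(1−p)^7, so the posterior is Beta(10+14, 5+7) = Beta(24, 12).
For Beta(a, b) with a, b > 1 the mode is (a−1)/(a+b−2) = 23/34 ≈ 0.6765.

p̂_MAP = 0.6765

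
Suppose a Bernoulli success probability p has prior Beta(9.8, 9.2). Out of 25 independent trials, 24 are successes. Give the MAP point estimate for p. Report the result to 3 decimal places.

Prior: Beta(9.8, 9.2).
Data: 24 successes in 25 trials. The binomial likelihood contributes p^24(1−p)^1, so the posterior is Beta(9.8+24, 9.2+1) = Beta(33.8, 10.2).
For Beta(a, b) with a, b > 1 the mode is (a−1)/(a+b−2) = 32.8/42 ≈ 0.781.

p̂_MAP = 0.781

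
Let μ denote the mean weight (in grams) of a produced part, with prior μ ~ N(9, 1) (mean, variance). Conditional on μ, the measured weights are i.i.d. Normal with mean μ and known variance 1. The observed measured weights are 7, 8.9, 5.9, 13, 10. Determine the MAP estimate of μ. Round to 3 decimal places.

μ̂_MAP = 8.967

n = 5; x̄ = (7 + 8.9 + 5.9 + 13 + 10)/5 = 44.8/5 = 8.96.
For a Normal prior and Normal likelihood with known variance, the posterior is Normal; its mode equals its mean, the precision-weighted average.
Prior precision 1/σ₀² = 1/1 = 1; data precision n/σ² = 5/1 = 5.
μ̂ = (1·9 + 5·8.96) / (1 + 5) = 53.8/6 = 269/30 ≈ 8.967.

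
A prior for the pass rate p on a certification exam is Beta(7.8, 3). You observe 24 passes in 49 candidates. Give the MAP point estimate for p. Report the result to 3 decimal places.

p̂_MAP = 0.533

Prior: Beta(7.8, 3).
Data: 24 successes in 49 trials. The binomial likelihood contributes p^24(1−p)^25, so the posterior is Beta(7.8+24, 3+25) = Beta(31.8, 28).
For Beta(a, b) with a, b > 1 the mode is (a−1)/(a+b−2) = 30.8/57.8 ≈ 0.533.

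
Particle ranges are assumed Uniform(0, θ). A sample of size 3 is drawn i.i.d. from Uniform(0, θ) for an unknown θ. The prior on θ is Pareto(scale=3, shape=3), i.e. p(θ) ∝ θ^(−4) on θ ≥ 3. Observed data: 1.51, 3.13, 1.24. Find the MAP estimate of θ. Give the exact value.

The Uniform(0, θ) likelihood is θ^(−n) for θ ≥ max(xᵢ), zero otherwise. Here max(xᵢ) = 3.13.
Posterior ∝ θ^(−4) · θ^(−3) = θ^(−7) on θ ≥ max(3, 3.13) = 3.13.
This density is strictly decreasing in θ, so the posterior mode lies at the lower boundary of the support.

θ̂_MAP = 3.13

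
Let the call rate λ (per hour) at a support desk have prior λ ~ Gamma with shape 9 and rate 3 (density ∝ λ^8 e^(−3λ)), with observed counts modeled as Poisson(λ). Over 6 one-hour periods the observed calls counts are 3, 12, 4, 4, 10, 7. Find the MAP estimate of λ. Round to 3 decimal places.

Σxᵢ = 3+12+4+4+10+7 = 40, with n = 6.
Posterior ∝ λ^8e^(−3λ) · λ^40e^(−6λ) = λ^48e^(−9λ), i.e. Gamma(shape=49, rate=9).
The mode of a Gamma(a, b) with a ≥ 1 (shape–rate) is (a−1)/b = 48/9 ≈ 5.333.

λ̂_MAP = 5.333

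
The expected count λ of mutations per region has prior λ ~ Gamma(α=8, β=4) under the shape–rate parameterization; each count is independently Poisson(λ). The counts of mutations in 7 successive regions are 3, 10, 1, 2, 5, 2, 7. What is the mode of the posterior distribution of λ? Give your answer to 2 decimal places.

λ̂_MAP = 3.36

Σxᵢ = 3+10+1+2+5+2+7 = 30, with n = 7.
Posterior ∝ λ^7e^(−4λ) · λ^30e^(−7λ) = λ^37e^(−11λ), i.e. Gamma(shape=38, rate=11).
The mode of a Gamma(a, b) with a ≥ 1 (shape–rate) is (a−1)/b = 37/11 ≈ 3.36.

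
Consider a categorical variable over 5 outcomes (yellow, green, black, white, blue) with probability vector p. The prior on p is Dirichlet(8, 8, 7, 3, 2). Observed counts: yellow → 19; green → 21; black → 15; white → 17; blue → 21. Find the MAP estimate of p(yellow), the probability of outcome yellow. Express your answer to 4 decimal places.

The posterior is Dirichlet(αᵢ + nᵢ) = Dirichlet(27, 29, 22, 20, 23).
For a Dirichlet(a₁,…,a_K) with all aᵢ > 1, the mode has j-th component (aⱼ − 1)/(Σaᵢ − K).
Here Σaᵢ = 121 and K = 5, so p(yellow) = (27 − 1)/(121 − 5) = 26/116 ≈ 0.2241.

MAP estimate of p(yellow) = 0.2241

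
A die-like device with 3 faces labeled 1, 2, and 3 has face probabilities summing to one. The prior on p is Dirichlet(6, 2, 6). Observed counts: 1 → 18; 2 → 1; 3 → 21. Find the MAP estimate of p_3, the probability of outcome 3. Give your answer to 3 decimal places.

MAP estimate: 0.510

The posterior is Dirichlet(αᵢ + nᵢ) = Dirichlet(24, 3, 27).
For a Dirichlet(a₁,…,a_K) with all aᵢ > 1, the mode has j-th component (aⱼ − 1)/(Σaᵢ − K).
Here Σaᵢ = 54 and K = 3, so p_3 = (27 − 1)/(54 − 3) = 26/51 ≈ 0.510.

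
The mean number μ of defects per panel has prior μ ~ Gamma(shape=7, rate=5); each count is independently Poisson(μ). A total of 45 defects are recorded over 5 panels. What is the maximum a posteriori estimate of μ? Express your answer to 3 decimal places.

Σxᵢ = 45, n = 5.
Posterior ∝ μ^6e^(−5μ) · μ^45e^(−5μ) = μ^51e^(−10μ), i.e. Gamma(shape=52, rate=10).
The mode of a Gamma(a, b) with a ≥ 1 (shape–rate) is (a−1)/b = 51/10 ≈ 5.100.

μ̂_MAP = 5.100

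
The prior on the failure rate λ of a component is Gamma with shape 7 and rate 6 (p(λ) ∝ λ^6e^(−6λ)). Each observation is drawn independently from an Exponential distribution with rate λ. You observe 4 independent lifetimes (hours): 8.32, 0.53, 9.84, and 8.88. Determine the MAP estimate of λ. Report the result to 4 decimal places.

λ̂_MAP = 0.2979

The Exponential(rate=λ) likelihood is ∝ λ^n e^(−λΣtᵢ). Here n = 4 and Σtᵢ = 8.32 + 0.53 + 9.84 + 8.88 = 27.57.
Posterior ∝ λ^6e^(−6λ) · λ^4e^(−27.57λ) = λ^10e^(−33.57λ), i.e. Gamma(11, 33.57).
Mode = (a−1)/b = 10/33.57 ≈ 0.2979.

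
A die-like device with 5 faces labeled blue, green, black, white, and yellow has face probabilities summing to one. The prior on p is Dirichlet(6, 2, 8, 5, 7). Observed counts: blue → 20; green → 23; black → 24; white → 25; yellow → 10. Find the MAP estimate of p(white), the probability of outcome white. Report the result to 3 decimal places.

MAP estimate of p(white) = 0.232

The posterior is Dirichlet(αᵢ + nᵢ) = Dirichlet(26, 25, 32, 30, 17).
For a Dirichlet(a₁,…,a_K) with all aᵢ > 1, the mode has j-th component (aⱼ − 1)/(Σaᵢ − K).
Here Σaᵢ = 130 and K = 5, so p(white) = (30 − 1)/(130 − 5) = 29/125 ≈ 0.232.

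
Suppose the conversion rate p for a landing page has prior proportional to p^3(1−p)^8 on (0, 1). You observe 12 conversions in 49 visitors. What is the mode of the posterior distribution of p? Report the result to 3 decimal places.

The prior density ∝ p^3(1−p)^8 is the kernel of Beta(4, 9).
Data: 12 successes in 49 trials. The binomial likelihood contributes p^12(1−p)^37, so the posterior is Beta(4+12, 9+37) = Beta(16, 46).
For Beta(a, b) with a, b > 1 the mode is (a−1)/(a+b−2) = 15/60 ≈ 0.250.

p̂_MAP = 0.250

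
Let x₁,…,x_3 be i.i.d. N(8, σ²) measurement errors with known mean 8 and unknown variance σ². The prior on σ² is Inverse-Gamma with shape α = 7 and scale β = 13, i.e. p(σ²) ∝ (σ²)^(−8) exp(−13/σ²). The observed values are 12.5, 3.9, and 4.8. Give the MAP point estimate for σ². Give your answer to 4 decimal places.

σ̂²_MAP = 3.8579

Sum of squared deviations about the known mean: SS = (12.5−8)² + (3.9−8)² + (4.8−8)² = 47.3.
The Normal likelihood contributes (σ²)^(−n/2) exp(−SS/(2σ²)), so the posterior is Inverse-Gamma(α + n/2, β + SS/2) = Inverse-Gamma(8.5, 36.65).
The mode of Inverse-Gamma(a, b) is b/(a+1) = 36.65/9.5 ≈ 3.8579.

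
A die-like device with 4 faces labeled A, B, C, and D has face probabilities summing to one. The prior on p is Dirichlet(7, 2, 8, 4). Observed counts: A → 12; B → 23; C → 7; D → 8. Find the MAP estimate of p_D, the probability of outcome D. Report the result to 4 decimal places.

The posterior is Dirichlet(αᵢ + nᵢ) = Dirichlet(19, 25, 15, 12).
For a Dirichlet(a₁,…,a_K) with all aᵢ > 1, the mode has j-th component (aⱼ − 1)/(Σaᵢ − K).
Here Σaᵢ = 71 and K = 4, so p_D = (12 − 1)/(71 − 4) = 11/67 ≈ 0.1642.

MAP estimate of p_D = 0.1642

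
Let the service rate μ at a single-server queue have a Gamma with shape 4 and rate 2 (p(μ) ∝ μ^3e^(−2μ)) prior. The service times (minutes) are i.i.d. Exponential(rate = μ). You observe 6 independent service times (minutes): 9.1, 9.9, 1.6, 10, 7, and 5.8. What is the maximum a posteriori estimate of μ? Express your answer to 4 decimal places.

The Exponential(rate=μ) likelihood is ∝ μ^n e^(−μΣtᵢ). Here n = 6 and Σtᵢ = 9.1 + 9.9 + 1.6 + 10 + 7 + 5.8 = 43.4.
Posterior ∝ μ^3e^(−2μ) · μ^6e^(−43.4μ) = μ^9e^(−45.4μ), i.e. Gamma(10, 45.4).
Mode = (a−1)/b = 9/45.4 ≈ 0.1982.

μ̂_MAP = 0.1982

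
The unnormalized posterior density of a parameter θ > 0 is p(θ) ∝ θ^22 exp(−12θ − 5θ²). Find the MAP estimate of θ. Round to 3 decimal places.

θ̂_MAP = 1.000

ℓ'(θ) = 22/θ − 12 − 10θ. Setting this to zero and multiplying by θ: 10θ² + 12θ − 22 = 0.
θ = (−12 + √(12² + 4·10·22)) / (2·10) = (−12 + √1024) / 20 = (−12 + 32)/20 = 1.
ℓ''(θ) = −22/θ² − 10 < 0, confirming a maximum.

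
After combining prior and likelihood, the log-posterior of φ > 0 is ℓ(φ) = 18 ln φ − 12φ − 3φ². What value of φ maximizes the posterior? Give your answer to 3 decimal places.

ℓ'(φ) = 18/φ − 12 − 6φ. Setting this to zero and multiplying by φ: 6φ² + 12φ − 18 = 0.
φ = (−12 + √(12² + 4·6·18)) / (2·6) = (−12 + √576) / 12 = (−12 + 24)/12 = 1.
ℓ''(φ) = −18/φ² − 6 < 0, confirming a maximum.

φ̂_MAP = 1.000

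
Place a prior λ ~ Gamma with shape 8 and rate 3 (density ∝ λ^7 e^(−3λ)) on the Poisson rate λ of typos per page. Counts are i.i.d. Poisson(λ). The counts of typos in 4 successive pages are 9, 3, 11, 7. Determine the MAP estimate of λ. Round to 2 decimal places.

Σxᵢ = 9+3+11+7 = 30, with n = 4.
Posterior ∝ λ^7e^(−3λ) · λ^30e^(−4λ) = λ^37e^(−7λ), i.e. Gamma(shape=38, rate=7).
The mode of a Gamma(a, b) with a ≥ 1 (shape–rate) is (a−1)/b = 37/7 ≈ 5.29.

λ̂_MAP = 5.29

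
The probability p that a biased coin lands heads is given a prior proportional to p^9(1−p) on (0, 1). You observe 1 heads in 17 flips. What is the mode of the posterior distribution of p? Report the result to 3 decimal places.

The prior density ∝ p^9(1−p)^1 is the kernel of Beta(10, 2).
Data: 1 success in 17 trials. The binomial likelihood contributes p(1−p)^16, so the posterior is Beta(10+1, 2+16) = Beta(11, 18).
For Beta(a, b) with a, b > 1 the mode is (a−1)/(a+b−2) = 10/27 ≈ 0.370.

p̂_MAP = 0.370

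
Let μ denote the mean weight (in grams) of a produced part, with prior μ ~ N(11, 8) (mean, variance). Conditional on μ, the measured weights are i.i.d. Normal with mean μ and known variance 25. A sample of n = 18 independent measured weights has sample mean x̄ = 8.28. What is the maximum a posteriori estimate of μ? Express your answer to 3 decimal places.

n = 18, x̄ = 8.28.
For a Normal prior and Normal likelihood with known variance, the posterior is Normal; its mode equals its mean, the precision-weighted average.
Prior precision 1/σ₀² = 1/8 = 0.125; data precision n/σ² = 18/25 = 0.72.
μ̂ = (0.125·11 + 0.72·8.28) / (0.125 + 0.72) = 7.3366/0.845 = 36683/4225 ≈ 8.682.

μ̂_MAP = 8.682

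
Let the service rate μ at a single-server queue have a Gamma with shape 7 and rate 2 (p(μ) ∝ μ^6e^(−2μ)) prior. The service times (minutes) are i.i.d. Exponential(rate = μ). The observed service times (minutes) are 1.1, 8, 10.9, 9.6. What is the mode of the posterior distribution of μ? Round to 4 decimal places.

The Exponential(rate=μ) likelihood is ∝ μ^n e^(−μΣtᵢ). Here n = 4 and Σtᵢ = 1.1 + 8 + 10.9 + 9.6 = 29.6.
Posterior ∝ μ^6e^(−2μ) · μ^4e^(−29.6μ) = μ^10e^(−31.6μ), i.e. Gamma(11, 31.6).
Mode = (a−1)/b = 10/31.6 ≈ 0.3165.

μ̂_MAP = 0.3165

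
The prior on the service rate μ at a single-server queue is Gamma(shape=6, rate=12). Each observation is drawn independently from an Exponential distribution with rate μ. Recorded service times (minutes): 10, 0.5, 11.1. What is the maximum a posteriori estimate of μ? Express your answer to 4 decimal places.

μ̂_MAP = 0.2381

The Exponential(rate=μ) likelihood is ∝ μ^n e^(−μΣtᵢ). Here n = 3 and Σtᵢ = 10 + 0.5 + 11.1 = 21.6.
Posterior ∝ μ^5e^(−12μ) · μ^3e^(−21.6μ) = μ^8e^(−33.6μ), i.e. Gamma(9, 33.6).
Mode = (a−1)/b = 8/33.6 ≈ 0.2381.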